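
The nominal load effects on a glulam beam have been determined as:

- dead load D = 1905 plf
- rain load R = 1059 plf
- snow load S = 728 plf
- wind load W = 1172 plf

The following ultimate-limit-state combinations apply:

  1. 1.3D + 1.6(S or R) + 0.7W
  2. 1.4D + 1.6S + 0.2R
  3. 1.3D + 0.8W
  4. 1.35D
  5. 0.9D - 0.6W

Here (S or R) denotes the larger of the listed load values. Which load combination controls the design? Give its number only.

Combination 1

(S or R) → R = 1059 plf.
1. 1.3(1905) + 1.6(1059) + 0.7(1172) = 2476.5 + 1694.4 + 820.4 = 4991.3
2. 1.4(1905) + 1.6(728) + 0.2(1059) = 2667.0 + 1164.8 + 211.8 = 4043.6
3. 1.3(1905) + 0.8(1172) = 2476.5 + 937.6 = 3414.1
4. 1.35(1905) = 2571.8
5. 0.9(1905) - 0.6(1172) = 1714.5 - 703.2 = 1011.3
The largest value is 4991.3 plf from combination 1.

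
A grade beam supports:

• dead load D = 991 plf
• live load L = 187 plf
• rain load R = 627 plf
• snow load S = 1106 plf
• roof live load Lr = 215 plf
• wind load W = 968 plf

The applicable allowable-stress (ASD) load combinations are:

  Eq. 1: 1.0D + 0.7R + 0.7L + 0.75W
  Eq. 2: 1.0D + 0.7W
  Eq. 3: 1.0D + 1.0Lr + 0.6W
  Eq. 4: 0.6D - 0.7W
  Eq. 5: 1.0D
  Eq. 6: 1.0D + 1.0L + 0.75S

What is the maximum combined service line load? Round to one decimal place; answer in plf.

Eq. 1: 1.0(991) + 0.7(627) + 0.7(187) + 0.75(968) = 991.0 + 438.9 + 130.9 + 726.0 = 2286.8
Eq. 2: 1.0(991) + 0.7(968) = 991.0 + 677.6 = 1668.6
Eq. 3: 1.0(991) + 1.0(215) + 0.6(968) = 991.0 + 215.0 + 580.8 = 1786.8
Eq. 4: 0.6(991) - 0.7(968) = 594.6 - 677.6 = -83.0
Eq. 5: 1.0(991) = 991.0
Eq. 6: 1.0(991) + 1.0(187) + 0.75(1106) = 991.0 + 187.0 + 829.5 = 2007.5
The controlling combination is 1, giving 2286.8 plf.

2286.8 plf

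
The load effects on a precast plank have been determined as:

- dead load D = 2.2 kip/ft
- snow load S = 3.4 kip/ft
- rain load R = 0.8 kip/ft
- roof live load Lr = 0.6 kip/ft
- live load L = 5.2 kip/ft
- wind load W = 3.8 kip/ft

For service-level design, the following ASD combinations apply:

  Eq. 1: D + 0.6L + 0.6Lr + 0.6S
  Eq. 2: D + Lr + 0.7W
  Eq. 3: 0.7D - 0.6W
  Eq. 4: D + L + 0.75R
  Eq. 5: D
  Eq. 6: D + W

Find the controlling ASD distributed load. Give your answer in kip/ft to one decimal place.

Eq. 1: 1.0(2.2) + 0.6(5.2) + 0.6(0.6) + 0.6(3.4) = 2.2 + 3.1 + 0.4 + 2.0 = 7.7
Eq. 2: 1.0(2.2) + 1.0(0.6) + 0.7(3.8) = 2.2 + 0.6 + 2.7 = 5.5
Eq. 3: 0.7(2.2) - 0.6(3.8) = -0.7
Eq. 4: 1.0(2.2) + 1.0(5.2) + 0.75(0.8) = 2.2 + 5.2 + 0.6 = 8.0
Eq. 5: 1.0(2.2) = 2.2
Eq. 6: 1.0(2.2) + 1.0(3.8) = 2.2 + 3.8 = 6.0
Combination 4 governs: w = 8.0 kip/ft.

8.0 kip/ft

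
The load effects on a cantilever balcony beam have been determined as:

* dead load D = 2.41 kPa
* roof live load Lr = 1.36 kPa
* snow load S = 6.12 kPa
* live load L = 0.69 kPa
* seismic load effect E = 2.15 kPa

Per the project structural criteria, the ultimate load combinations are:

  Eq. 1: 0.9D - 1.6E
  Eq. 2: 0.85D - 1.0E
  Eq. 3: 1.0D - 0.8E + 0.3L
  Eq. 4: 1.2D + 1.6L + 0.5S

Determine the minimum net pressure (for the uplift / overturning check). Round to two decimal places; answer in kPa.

-1.27 kPa

Eq. 1: 0.9(2.41) - 1.6(2.15) = -1.27
Eq. 2: 0.85(2.41) - 1.0(2.15) = -0.10
Eq. 3: 1.0(2.41) - 0.8(2.15) + 0.3(0.69) = 0.90
Eq. 4: 1.2(2.41) + 1.6(0.69) + 0.5(6.12) = 7.06
Combination 1 gives the minimum: -1.27 kPa.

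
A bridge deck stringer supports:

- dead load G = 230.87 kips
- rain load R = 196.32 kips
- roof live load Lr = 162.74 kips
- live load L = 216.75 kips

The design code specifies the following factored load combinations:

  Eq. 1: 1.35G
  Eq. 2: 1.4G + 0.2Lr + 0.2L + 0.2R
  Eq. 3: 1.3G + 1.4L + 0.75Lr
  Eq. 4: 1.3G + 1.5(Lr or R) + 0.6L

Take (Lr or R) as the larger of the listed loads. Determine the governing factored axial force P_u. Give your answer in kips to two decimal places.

(Lr or R) → R = 196.32 kips.
Eq. 1: 1.35(230.87) = 311.67
Eq. 2: 1.4(230.87) + 0.2(162.74) + 0.2(216.75) + 0.2(196.32) = 323.22 + 32.55 + 43.35 + 39.26 = 438.38
Eq. 3: 1.3(230.87) + 1.4(216.75) + 0.75(162.74) = 300.13 + 303.45 + 122.06 = 725.64
Eq. 4: 1.3(230.87) + 1.5(196.32) + 0.6(216.75) = 300.13 + 294.48 + 130.05 = 724.66
Combination 3 governs: P_u = 725.64 kips.

725.64 kips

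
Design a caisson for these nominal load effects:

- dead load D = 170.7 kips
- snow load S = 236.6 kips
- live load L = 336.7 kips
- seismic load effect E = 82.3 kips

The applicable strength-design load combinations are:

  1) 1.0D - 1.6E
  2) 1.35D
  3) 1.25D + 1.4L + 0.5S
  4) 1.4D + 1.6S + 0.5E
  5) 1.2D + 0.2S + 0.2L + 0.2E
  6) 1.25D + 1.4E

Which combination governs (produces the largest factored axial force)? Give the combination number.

Combination 3

1) 1.0(170.7) - 1.6(82.3) = 170.7 - 131.7 = 39.0
2) 1.35(170.7) = 230.4
3) 1.25(170.7) + 1.4(336.7) + 0.5(236.6) = 213.4 + 471.4 + 118.3 = 803.1
4) 1.4(170.7) + 1.6(236.6) + 0.5(82.3) = 658.7
5) 1.2(170.7) + 0.2(236.6) + 0.2(336.7) + 0.2(82.3) = 336.0
6) 1.25(170.7) + 1.4(82.3) = 213.4 + 115.2 = 328.6
The largest value is 803.1 kips from combination 3.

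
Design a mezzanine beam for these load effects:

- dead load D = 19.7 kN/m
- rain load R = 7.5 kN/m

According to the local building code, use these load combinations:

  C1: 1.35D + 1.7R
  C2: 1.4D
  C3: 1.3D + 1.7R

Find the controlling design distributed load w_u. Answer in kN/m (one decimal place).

C1: 1.35(19.7) + 1.7(7.5) = 39.3
C2: 1.4(19.7) = 27.6
C3: 1.3(19.7) + 1.7(7.5) = 25.6 + 12.8 = 38.4
Maximum is from combination 1.

39.3 kN/m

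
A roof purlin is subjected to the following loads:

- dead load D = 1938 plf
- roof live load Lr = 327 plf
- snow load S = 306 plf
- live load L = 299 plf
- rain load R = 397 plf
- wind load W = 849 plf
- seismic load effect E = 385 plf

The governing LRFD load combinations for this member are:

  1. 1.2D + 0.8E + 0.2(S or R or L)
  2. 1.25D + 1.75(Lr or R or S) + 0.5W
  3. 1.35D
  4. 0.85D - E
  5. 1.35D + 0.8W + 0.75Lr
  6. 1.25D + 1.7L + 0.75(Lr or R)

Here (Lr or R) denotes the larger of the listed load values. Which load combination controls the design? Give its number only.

Combination 2

(S or R or L) → R = 397 plf; (Lr or R or S) → R = 397 plf; (Lr or R) → R = 397 plf.
1. 1.2(1938) + 0.8(385) + 0.2(397) = 2325.60 + 308.00 + 79.40 = 2713.00
2. 1.25(1938) + 1.75(397) + 0.5(849) = 2422.50 + 694.75 + 424.50 = 3541.75
3. 1.35(1938) = 2616.30
4. 0.85(1938) - 1.0(385) = 1647.30 - 385.00 = 1262.30
5. 1.35(1938) + 0.8(849) + 0.75(327) = 2616.30 + 679.20 + 245.25 = 3540.75
6. 1.25(1938) + 1.7(299) + 0.75(397) = 2422.50 + 508.30 + 297.75 = 3228.55
The largest value is 3541.75 plf from combination 2.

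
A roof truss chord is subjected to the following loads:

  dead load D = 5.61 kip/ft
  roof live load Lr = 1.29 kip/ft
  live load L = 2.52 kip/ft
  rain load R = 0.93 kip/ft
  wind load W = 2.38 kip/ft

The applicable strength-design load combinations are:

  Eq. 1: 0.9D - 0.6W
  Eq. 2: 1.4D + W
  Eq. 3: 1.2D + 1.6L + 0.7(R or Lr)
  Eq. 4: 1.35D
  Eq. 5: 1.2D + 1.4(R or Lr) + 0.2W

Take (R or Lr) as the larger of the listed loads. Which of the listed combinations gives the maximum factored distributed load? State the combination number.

(R or Lr) → Lr = 1.29 kip/ft.
Eq. 1: 0.9(5.61) - 0.6(2.38) = 3.62
Eq. 2: 1.4(5.61) + 1.0(2.38) = 10.23
Eq. 3: 1.2(5.61) + 1.6(2.52) + 0.7(1.29) = 11.67
Eq. 4: 1.35(5.61) = 7.57
Eq. 5: 1.2(5.61) + 1.4(1.29) + 0.2(2.38) = 9.01
The largest value is 11.67 kip/ft from combination 3.

Combination 3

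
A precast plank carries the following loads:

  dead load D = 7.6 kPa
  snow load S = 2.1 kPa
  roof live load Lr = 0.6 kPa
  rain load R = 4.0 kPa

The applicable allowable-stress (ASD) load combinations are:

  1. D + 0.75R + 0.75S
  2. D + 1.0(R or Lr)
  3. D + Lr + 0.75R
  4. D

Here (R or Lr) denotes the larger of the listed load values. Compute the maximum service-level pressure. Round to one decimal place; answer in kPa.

(R or Lr) → R = 4.0 kPa.
1. 1.0(7.6) + 0.75(4.0) + 0.75(2.1) = 12.2
2. 1.0(7.6) + 1.0(4.0) = 11.6
3. 1.0(7.6) + 1.0(0.6) + 0.75(4.0) = 11.2
4. 1.0(7.6) = 7.6
Combination 1 governs: p = 12.2 kPa.

12.2 kPa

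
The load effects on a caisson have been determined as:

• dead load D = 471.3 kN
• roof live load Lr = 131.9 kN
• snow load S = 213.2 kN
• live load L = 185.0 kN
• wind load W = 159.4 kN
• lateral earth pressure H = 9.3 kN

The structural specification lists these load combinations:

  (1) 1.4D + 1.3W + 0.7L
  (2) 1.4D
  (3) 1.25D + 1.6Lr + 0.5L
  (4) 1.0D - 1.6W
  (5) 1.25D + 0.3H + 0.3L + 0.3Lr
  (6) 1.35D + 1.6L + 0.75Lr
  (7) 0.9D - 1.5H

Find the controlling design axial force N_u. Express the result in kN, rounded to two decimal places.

1031.18 kN

(1) 1.4(471.3) + 1.3(159.4) + 0.7(185.0) = 996.54
(2) 1.4(471.3) = 659.82
(3) 1.25(471.3) + 1.6(131.9) + 0.5(185.0) = 892.67
(4) 1.0(471.3) - 1.6(159.4) = 216.26
(5) 1.25(471.3) + 0.3(9.3) + 0.3(185.0) + 0.3(131.9) = 686.99
(6) 1.35(471.3) + 1.6(185.0) + 0.75(131.9) = 1031.18
(7) 0.9(471.3) - 1.5(9.3) = 410.22
Maximum is from combination 6.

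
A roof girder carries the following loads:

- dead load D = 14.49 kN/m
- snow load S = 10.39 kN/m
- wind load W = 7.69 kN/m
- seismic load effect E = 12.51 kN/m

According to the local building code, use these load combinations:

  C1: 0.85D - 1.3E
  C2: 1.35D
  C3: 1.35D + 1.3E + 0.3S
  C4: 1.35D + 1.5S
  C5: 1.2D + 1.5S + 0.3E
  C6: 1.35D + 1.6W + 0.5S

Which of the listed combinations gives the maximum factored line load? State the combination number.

Combination 3

C1: 0.85(14.49) - 1.3(12.51) = -3.95
C2: 1.35(14.49) = 19.56
C3: 1.35(14.49) + 1.3(12.51) + 0.3(10.39) = 19.56 + 16.26 + 3.12 = 38.94
C4: 1.35(14.49) + 1.5(10.39) = 19.56 + 15.59 = 35.15
C5: 1.2(14.49) + 1.5(10.39) + 0.3(12.51) = 17.39 + 15.59 + 3.75 = 36.73
C6: 1.35(14.49) + 1.6(7.69) + 0.5(10.39) = 19.56 + 12.30 + 5.20 = 37.06
The largest value is 38.94 kN/m from combination 3.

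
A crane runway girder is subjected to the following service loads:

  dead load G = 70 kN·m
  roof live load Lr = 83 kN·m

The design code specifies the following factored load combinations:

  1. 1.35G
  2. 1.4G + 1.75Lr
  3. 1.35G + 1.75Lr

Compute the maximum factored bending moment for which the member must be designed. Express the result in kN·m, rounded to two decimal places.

1. 1.35(70) = 94.50
2. 1.4(70) + 1.75(83) = 98.00 + 145.25 = 243.25
3. 1.35(70) + 1.75(83) = 94.50 + 145.25 = 239.75
Combination 2 governs: M_u = 243.25 kN·m.

243.25 kN·m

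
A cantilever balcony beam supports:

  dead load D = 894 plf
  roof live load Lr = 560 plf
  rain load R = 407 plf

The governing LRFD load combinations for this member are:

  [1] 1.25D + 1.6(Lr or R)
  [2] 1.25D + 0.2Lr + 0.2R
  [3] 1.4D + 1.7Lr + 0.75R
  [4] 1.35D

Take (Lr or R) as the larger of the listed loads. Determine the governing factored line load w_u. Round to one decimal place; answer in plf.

(Lr or R) → Lr = 560 plf.
[1] 1.25(894) + 1.6(560) = 1117.5 + 896.0 = 2013.5
[2] 1.25(894) + 0.2(560) + 0.2(407) = 1117.5 + 112.0 + 81.4 = 1310.9
[3] 1.4(894) + 1.7(560) + 0.75(407) = 1251.6 + 952.0 + 305.3 = 2508.9
[4] 1.35(894) = 1206.9
Maximum is from combination 3.

2508.9 plf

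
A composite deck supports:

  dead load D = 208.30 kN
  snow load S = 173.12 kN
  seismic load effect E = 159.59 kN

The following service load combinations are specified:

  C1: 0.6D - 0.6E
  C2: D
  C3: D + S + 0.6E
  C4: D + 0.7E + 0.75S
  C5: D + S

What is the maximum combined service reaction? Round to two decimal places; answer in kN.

C1: 0.6(208.30) - 0.6(159.59) = 124.98 - 95.75 = 29.23
C2: 1.0(208.30) = 208.30
C3: 1.0(208.30) + 1.0(173.12) + 0.6(159.59) = 208.30 + 173.12 + 95.75 = 477.17
C4: 1.0(208.30) + 0.7(159.59) + 0.75(173.12) = 208.30 + 111.71 + 129.84 = 449.85
C5: 1.0(208.30) + 1.0(173.12) = 208.30 + 173.12 = 381.42
Maximum is from combination 3.

477.17 kN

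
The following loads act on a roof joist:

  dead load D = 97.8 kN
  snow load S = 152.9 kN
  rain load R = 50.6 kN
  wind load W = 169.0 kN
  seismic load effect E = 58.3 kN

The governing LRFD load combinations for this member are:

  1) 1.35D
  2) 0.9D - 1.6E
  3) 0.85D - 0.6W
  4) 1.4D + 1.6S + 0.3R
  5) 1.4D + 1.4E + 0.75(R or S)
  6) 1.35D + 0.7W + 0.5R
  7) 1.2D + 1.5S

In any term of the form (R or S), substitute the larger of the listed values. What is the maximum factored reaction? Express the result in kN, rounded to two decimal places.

396.74 kN

(R or S) → S = 152.9 kN.
1) 1.35(97.8) = 132.03
2) 0.9(97.8) - 1.6(58.3) = 88.02 - 93.28 = -5.26
3) 0.85(97.8) - 0.6(169.0) = 83.13 - 101.40 = -18.27
4) 1.4(97.8) + 1.6(152.9) + 0.3(50.6) = 136.92 + 244.64 + 15.18 = 396.74
5) 1.4(97.8) + 1.4(58.3) + 0.75(152.9) = 136.92 + 81.62 + 114.68 = 333.22
6) 1.35(97.8) + 0.7(169.0) + 0.5(50.6) = 132.03 + 118.30 + 25.30 = 275.63
7) 1.2(97.8) + 1.5(152.9) = 117.36 + 229.35 = 346.71
The controlling combination is 4, giving 396.74 kN.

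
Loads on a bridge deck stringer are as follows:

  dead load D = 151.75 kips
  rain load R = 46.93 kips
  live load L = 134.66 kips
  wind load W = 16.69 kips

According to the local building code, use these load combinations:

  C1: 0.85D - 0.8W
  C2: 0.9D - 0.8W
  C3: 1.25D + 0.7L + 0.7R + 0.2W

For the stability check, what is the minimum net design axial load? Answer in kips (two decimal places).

C1: 0.85(151.75) - 0.8(16.69) = 128.99 - 13.35 = 115.64
C2: 0.9(151.75) - 0.8(16.69) = 123.22
C3: 1.25(151.75) + 0.7(134.66) + 0.7(46.93) + 0.2(16.69) = 189.69 + 94.26 + 32.85 + 3.34 = 320.14
Combination 1 gives the minimum: 115.64 kips.

115.64 kips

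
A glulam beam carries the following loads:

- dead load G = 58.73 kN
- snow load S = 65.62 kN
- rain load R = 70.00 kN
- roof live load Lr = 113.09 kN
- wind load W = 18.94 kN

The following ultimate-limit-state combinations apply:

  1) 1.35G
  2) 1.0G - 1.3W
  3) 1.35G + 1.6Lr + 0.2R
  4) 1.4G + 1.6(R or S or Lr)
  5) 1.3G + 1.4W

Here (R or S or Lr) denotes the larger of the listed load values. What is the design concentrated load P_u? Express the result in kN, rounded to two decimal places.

(R or S or Lr) → Lr = 113.09 kN.
1) 1.35(58.73) = 79.29
2) 1.0(58.73) - 1.3(18.94) = 34.11
3) 1.35(58.73) + 1.6(113.09) + 0.2(70.00) = 274.23
4) 1.4(58.73) + 1.6(113.09) = 263.17
5) 1.3(58.73) + 1.4(18.94) = 102.87
Maximum is from combination 3.

274.23 kN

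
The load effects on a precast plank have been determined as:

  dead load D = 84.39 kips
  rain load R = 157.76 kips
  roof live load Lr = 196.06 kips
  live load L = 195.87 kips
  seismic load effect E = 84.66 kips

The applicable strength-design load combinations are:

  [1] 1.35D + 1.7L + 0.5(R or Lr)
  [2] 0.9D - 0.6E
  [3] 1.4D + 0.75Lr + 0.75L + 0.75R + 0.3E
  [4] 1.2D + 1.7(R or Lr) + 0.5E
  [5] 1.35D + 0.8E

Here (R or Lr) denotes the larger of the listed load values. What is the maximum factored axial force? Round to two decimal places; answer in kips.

(R or Lr) → Lr = 196.06 kips.
[1] 1.35(84.39) + 1.7(195.87) + 0.5(196.06) = 113.93 + 332.98 + 98.03 = 544.94
[2] 0.9(84.39) - 0.6(84.66) = 25.16
[3] 1.4(84.39) + 0.75(196.06) + 0.75(195.87) + 0.75(157.76) + 0.3(84.66) = 555.81
[4] 1.2(84.39) + 1.7(196.06) + 0.5(84.66) = 101.27 + 333.30 + 42.33 = 476.90
[5] 1.35(84.39) + 0.8(84.66) = 181.65
The controlling combination is 3, giving 555.81 kips.

555.81 kips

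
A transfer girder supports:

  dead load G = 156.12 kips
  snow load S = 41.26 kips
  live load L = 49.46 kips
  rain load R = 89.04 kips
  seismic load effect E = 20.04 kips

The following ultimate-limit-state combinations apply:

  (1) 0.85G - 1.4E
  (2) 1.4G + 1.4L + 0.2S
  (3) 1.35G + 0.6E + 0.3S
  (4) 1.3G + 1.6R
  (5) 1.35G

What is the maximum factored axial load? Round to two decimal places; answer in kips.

345.42 kips

(1) 0.85(156.12) - 1.4(20.04) = 104.65
(2) 1.4(156.12) + 1.4(49.46) + 0.2(41.26) = 218.57 + 69.24 + 8.25 = 296.06
(3) 1.35(156.12) + 0.6(20.04) + 0.3(41.26) = 210.76 + 12.02 + 12.38 = 235.16
(4) 1.3(156.12) + 1.6(89.04) = 202.96 + 142.46 = 345.42
(5) 1.35(156.12) = 210.76
The controlling combination is 4, giving 345.42 kips.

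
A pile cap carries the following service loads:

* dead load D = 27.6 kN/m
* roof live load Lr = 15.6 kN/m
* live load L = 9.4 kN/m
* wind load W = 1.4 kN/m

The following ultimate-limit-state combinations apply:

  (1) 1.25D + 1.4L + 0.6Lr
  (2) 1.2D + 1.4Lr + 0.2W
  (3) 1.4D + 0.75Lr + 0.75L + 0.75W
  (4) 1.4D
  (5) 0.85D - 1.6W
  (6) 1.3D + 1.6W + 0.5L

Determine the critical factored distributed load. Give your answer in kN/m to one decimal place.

58.4 kN/m

(1) 1.25(27.6) + 1.4(9.4) + 0.6(15.6) = 57.0
(2) 1.2(27.6) + 1.4(15.6) + 0.2(1.4) = 33.1 + 21.8 + 0.3 = 55.2
(3) 1.4(27.6) + 0.75(15.6) + 0.75(9.4) + 0.75(1.4) = 58.4
(4) 1.4(27.6) = 38.6
(5) 0.85(27.6) - 1.6(1.4) = 21.2
(6) 1.3(27.6) + 1.6(1.4) + 0.5(9.4) = 35.9 + 2.2 + 4.7 = 42.8
Maximum is from combination 3.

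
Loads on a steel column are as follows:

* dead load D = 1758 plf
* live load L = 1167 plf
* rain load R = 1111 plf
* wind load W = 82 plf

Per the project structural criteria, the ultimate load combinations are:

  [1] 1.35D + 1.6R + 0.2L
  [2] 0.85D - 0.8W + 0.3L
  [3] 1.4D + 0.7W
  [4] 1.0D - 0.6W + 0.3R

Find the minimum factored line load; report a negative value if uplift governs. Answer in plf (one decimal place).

1778.8 plf

[1] 1.35(1758) + 1.6(1111) + 0.2(1167) = 4384.3
[2] 0.85(1758) - 0.8(82) + 0.3(1167) = 1778.8
[3] 1.4(1758) + 0.7(82) = 2518.6
[4] 1.0(1758) - 0.6(82) + 0.3(1111) = 2042.1
Combination 2 gives the minimum: 1778.8 plf.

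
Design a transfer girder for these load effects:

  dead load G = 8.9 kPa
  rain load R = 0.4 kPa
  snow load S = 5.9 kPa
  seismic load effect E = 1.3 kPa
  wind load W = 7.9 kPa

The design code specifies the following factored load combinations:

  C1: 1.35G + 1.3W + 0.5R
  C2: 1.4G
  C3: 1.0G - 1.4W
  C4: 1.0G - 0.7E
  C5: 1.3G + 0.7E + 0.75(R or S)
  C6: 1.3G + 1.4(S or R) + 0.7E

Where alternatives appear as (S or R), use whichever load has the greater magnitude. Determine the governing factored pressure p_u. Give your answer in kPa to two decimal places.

(R or S) → S = 5.9 kPa; (S or R) → S = 5.9 kPa.
C1: 1.35(8.9) + 1.3(7.9) + 0.5(0.4) = 22.49
C2: 1.4(8.9) = 12.46
C3: 1.0(8.9) - 1.4(7.9) = -2.16
C4: 1.0(8.9) - 0.7(1.3) = 7.99
C5: 1.3(8.9) + 0.7(1.3) + 0.75(5.9) = 16.91
C6: 1.3(8.9) + 1.4(5.9) + 0.7(1.3) = 20.74
Maximum is from combination 1.

22.49 kPa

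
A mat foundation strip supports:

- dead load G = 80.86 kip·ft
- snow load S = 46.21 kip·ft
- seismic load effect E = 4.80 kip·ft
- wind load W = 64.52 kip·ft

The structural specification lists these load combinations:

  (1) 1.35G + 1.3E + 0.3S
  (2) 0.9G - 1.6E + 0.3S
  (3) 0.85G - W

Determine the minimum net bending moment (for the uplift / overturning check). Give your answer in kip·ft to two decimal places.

4.21 kip·ft

(1) 1.35(80.86) + 1.3(4.80) + 0.3(46.21) = 129.26
(2) 0.9(80.86) - 1.6(4.80) + 0.3(46.21) = 78.96
(3) 0.85(80.86) - 1.0(64.52) = 4.21
Combination 3 gives the minimum: 4.21 kip·ft.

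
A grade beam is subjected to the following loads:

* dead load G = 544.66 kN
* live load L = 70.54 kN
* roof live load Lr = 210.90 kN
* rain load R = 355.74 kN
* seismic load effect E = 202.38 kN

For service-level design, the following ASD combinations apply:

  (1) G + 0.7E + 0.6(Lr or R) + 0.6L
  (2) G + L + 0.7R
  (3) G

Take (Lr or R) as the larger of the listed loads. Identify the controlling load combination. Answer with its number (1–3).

(Lr or R) → R = 355.74 kN.
(1) 1.0(544.66) + 0.7(202.38) + 0.6(355.74) + 0.6(70.54) = 544.66 + 141.67 + 213.44 + 42.32 = 942.09
(2) 1.0(544.66) + 1.0(70.54) + 0.7(355.74) = 544.66 + 70.54 + 249.02 = 864.22
(3) 1.0(544.66) = 544.66
The largest value is 942.09 kN from combination 1.

Combination 1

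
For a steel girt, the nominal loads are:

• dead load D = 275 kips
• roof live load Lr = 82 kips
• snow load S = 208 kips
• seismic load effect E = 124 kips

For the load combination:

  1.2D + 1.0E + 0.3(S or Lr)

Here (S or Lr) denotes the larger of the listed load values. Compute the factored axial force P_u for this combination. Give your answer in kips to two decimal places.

516.40 kips

(S or Lr) → S = 208 kips.
1.2(275) + 1.0(124) + 0.3(208) = 330.00 + 124.00 + 62.40 = 516.40
P_u = 516.40 kips.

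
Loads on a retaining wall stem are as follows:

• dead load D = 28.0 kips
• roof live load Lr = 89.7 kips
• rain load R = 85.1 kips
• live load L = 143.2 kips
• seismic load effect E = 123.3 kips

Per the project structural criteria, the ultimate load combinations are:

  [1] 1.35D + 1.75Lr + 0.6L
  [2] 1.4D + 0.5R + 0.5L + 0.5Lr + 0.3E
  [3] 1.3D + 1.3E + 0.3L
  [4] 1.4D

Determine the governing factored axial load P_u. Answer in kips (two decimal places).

280.70 kips

[1] 1.35(28.0) + 1.75(89.7) + 0.6(143.2) = 37.80 + 156.98 + 85.92 = 280.70
[2] 1.4(28.0) + 0.5(85.1) + 0.5(143.2) + 0.5(89.7) + 0.3(123.3) = 39.20 + 42.55 + 71.60 + 44.85 + 36.99 = 235.19
[3] 1.3(28.0) + 1.3(123.3) + 0.3(143.2) = 36.40 + 160.29 + 42.96 = 239.65
[4] 1.4(28.0) = 39.20
Maximum is from combination 1.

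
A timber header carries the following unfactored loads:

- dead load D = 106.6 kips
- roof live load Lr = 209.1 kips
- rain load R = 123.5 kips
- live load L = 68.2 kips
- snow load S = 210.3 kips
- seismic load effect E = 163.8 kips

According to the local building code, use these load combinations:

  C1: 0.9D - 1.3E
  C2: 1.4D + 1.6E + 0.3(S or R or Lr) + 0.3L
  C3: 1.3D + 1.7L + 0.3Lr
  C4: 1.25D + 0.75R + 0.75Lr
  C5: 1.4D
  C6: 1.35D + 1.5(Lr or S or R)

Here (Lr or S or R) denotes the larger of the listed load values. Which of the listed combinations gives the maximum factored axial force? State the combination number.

(S or R or Lr) → S = 210.3 kips; (Lr or S or R) → S = 210.3 kips.
C1: 0.9(106.6) - 1.3(163.8) = 95.9 - 212.9 = -117.0
C2: 1.4(106.6) + 1.6(163.8) + 0.3(210.3) + 0.3(68.2) = 149.2 + 262.1 + 63.1 + 20.5 = 494.9
C3: 1.3(106.6) + 1.7(68.2) + 0.3(209.1) = 317.3
C4: 1.25(106.6) + 0.75(123.5) + 0.75(209.1) = 133.3 + 92.6 + 156.8 = 382.7
C5: 1.4(106.6) = 149.2
C6: 1.35(106.6) + 1.5(210.3) = 143.9 + 315.5 = 459.4
The largest value is 494.9 kips from combination 2.

Combination 2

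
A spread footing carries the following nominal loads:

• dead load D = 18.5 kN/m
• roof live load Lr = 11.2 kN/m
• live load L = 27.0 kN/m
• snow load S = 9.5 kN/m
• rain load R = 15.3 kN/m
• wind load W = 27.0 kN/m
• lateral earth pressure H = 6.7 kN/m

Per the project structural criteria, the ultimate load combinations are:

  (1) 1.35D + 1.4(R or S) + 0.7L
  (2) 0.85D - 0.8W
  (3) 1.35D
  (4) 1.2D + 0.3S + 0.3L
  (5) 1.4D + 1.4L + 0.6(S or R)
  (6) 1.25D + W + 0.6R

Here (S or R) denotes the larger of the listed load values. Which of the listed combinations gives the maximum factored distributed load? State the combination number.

Combination 5

(R or S) → R = 15.3 kN/m; (S or R) → R = 15.3 kN/m.
(1) 1.35(18.5) + 1.4(15.3) + 0.7(27.0) = 65.3
(2) 0.85(18.5) - 0.8(27.0) = -5.9
(3) 1.35(18.5) = 25.0
(4) 1.2(18.5) + 0.3(9.5) + 0.3(27.0) = 33.2
(5) 1.4(18.5) + 1.4(27.0) + 0.6(15.3) = 72.9
(6) 1.25(18.5) + 1.0(27.0) + 0.6(15.3) = 59.3
The largest value is 72.9 kN/m from combination 5.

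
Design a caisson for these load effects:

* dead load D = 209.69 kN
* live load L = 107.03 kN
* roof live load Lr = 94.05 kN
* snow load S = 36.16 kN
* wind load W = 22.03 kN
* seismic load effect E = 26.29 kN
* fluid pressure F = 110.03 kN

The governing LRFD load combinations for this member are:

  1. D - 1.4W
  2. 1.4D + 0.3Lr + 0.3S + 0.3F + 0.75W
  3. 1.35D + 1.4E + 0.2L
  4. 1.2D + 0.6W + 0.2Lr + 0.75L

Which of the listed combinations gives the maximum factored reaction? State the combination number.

1. 1.0(209.69) - 1.4(22.03) = 178.85
2. 1.4(209.69) + 0.3(94.05) + 0.3(36.16) + 0.3(110.03) + 0.75(22.03) = 382.16
3. 1.35(209.69) + 1.4(26.29) + 0.2(107.03) = 341.29
4. 1.2(209.69) + 0.6(22.03) + 0.2(94.05) + 0.75(107.03) = 363.93
The largest value is 382.16 kN from combination 2.

Combination 2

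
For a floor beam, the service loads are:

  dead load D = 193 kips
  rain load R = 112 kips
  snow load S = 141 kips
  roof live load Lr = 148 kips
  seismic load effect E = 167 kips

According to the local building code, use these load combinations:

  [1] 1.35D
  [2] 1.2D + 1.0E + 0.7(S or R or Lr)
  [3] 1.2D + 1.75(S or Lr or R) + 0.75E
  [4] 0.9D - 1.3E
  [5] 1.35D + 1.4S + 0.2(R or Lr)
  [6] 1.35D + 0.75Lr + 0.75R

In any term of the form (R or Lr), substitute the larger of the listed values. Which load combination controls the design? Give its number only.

(S or R or Lr) → Lr = 148 kips; (S or Lr or R) → Lr = 148 kips; (R or Lr) → Lr = 148 kips.
[1] 1.35(193) = 260.6
[2] 1.2(193) + 1.0(167) + 0.7(148) = 502.2
[3] 1.2(193) + 1.75(148) + 0.75(167) = 615.9
[4] 0.9(193) - 1.3(167) = -43.4
[5] 1.35(193) + 1.4(141) + 0.2(148) = 487.6
[6] 1.35(193) + 0.75(148) + 0.75(112) = 455.6
The largest value is 615.9 kips from combination 3.

Combination 3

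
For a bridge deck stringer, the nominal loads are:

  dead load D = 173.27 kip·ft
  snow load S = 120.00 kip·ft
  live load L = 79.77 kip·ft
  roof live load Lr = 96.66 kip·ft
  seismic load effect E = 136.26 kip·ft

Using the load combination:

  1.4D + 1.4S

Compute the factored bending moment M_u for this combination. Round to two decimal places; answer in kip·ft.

410.58 kip·ft

1.4(173.27) + 1.4(120.00) = 242.58 + 168.00 = 410.58
M_u = 410.58 kip·ft.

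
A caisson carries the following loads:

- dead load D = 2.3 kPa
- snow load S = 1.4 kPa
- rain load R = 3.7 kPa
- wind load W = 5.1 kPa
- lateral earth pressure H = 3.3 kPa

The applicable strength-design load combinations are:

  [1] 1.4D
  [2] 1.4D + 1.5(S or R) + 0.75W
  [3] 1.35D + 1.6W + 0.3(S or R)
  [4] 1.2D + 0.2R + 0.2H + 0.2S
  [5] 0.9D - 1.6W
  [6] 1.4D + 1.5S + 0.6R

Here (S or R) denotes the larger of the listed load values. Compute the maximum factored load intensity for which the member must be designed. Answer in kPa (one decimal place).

12.6 kPa

(S or R) → R = 3.7 kPa.
[1] 1.4(2.3) = 3.2
[2] 1.4(2.3) + 1.5(3.7) + 0.75(5.1) = 3.2 + 5.6 + 3.8 = 12.6
[3] 1.35(2.3) + 1.6(5.1) + 0.3(3.7) = 3.1 + 8.2 + 1.1 = 12.4
[4] 1.2(2.3) + 0.2(3.7) + 0.2(3.3) + 0.2(1.4) = 4.4
[5] 0.9(2.3) - 1.6(5.1) = 2.1 - 8.2 = -6.1
[6] 1.4(2.3) + 1.5(1.4) + 0.6(3.7) = 3.2 + 2.1 + 2.2 = 7.5
Maximum is from combination 2.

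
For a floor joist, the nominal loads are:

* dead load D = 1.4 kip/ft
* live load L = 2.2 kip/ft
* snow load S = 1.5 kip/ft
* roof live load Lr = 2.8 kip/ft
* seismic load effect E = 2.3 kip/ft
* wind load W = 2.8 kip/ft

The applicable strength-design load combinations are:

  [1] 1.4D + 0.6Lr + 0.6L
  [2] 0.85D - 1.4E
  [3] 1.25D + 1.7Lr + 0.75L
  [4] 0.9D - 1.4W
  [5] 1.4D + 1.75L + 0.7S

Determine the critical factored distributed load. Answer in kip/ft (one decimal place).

[1] 1.4(1.4) + 0.6(2.8) + 0.6(2.2) = 2.0 + 1.7 + 1.3 = 5.0
[2] 0.85(1.4) - 1.4(2.3) = 1.2 - 3.2 = -2.0
[3] 1.25(1.4) + 1.7(2.8) + 0.75(2.2) = 8.2
[4] 0.9(1.4) - 1.4(2.8) = -2.7
[5] 1.4(1.4) + 1.75(2.2) + 0.7(1.5) = 6.9
The controlling combination is 3, giving 8.2 kip/ft.

8.2 kip/ft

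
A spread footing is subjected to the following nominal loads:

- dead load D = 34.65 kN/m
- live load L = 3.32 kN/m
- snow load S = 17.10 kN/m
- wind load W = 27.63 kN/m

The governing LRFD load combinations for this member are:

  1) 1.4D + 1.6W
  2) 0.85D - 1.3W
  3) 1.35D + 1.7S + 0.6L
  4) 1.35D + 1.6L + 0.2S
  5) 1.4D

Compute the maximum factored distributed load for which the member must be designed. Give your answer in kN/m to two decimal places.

1) 1.4(34.65) + 1.6(27.63) = 48.51 + 44.21 = 92.72
2) 0.85(34.65) - 1.3(27.63) = 29.45 - 35.92 = -6.47
3) 1.35(34.65) + 1.7(17.10) + 0.6(3.32) = 46.78 + 29.07 + 1.99 = 77.84
4) 1.35(34.65) + 1.6(3.32) + 0.2(17.10) = 46.78 + 5.31 + 3.42 = 55.51
5) 1.4(34.65) = 48.51
The controlling combination is 1, giving 92.72 kN/m.

92.72 kN/m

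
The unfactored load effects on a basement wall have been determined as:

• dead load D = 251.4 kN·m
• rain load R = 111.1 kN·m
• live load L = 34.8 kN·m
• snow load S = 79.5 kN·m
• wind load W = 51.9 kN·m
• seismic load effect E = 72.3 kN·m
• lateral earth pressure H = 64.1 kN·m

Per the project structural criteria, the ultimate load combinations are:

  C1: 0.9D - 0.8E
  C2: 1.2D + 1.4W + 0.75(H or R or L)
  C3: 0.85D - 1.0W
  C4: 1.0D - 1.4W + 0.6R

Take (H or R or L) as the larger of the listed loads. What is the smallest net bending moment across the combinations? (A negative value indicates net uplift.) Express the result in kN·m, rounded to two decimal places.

161.79 kN·m

(H or R or L) → R = 111.1 kN·m.
C1: 0.9(251.4) - 0.8(72.3) = 168.42
C2: 1.2(251.4) + 1.4(51.9) + 0.75(111.1) = 457.67
C3: 0.85(251.4) - 1.0(51.9) = 161.79
C4: 1.0(251.4) - 1.4(51.9) + 0.6(111.1) = 245.40
Combination 3 gives the minimum: 161.79 kN·m.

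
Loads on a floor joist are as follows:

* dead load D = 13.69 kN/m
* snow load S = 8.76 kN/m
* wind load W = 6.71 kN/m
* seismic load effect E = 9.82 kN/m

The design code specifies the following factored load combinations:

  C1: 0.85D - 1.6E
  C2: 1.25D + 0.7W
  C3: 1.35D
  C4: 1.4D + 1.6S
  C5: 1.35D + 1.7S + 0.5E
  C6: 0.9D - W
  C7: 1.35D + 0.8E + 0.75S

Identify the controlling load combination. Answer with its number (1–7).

Combination 5

C1: 0.85(13.69) - 1.6(9.82) = -4.08
C2: 1.25(13.69) + 0.7(6.71) = 17.11 + 4.70 = 21.81
C3: 1.35(13.69) = 18.48
C4: 1.4(13.69) + 1.6(8.76) = 33.18
C5: 1.35(13.69) + 1.7(8.76) + 0.5(9.82) = 18.48 + 14.89 + 4.91 = 38.28
C6: 0.9(13.69) - 1.0(6.71) = 12.32 - 6.71 = 5.61
C7: 1.35(13.69) + 0.8(9.82) + 0.75(8.76) = 18.48 + 7.86 + 6.57 = 32.91
The largest value is 38.28 kN/m from combination 5.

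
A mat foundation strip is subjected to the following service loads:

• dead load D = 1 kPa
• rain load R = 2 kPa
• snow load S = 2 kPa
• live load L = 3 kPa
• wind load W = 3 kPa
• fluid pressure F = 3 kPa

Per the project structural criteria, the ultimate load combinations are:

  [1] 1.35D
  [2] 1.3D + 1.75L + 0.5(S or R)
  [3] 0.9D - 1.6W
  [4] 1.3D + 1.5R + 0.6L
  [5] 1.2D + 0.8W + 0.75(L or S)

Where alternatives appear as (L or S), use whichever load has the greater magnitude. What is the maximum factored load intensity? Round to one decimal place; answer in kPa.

7.6 kPa

(S or R) → S = 2 kPa; (L or S) → L = 3 kPa.
[1] 1.35(1) = 1.4
[2] 1.3(1) + 1.75(3) + 0.5(2) = 1.3 + 5.3 + 1.0 = 7.6
[3] 0.9(1) - 1.6(3) = 0.9 - 4.8 = -3.9
[4] 1.3(1) + 1.5(2) + 0.6(3) = 1.3 + 3.0 + 1.8 = 6.1
[5] 1.2(1) + 0.8(3) + 0.75(3) = 1.2 + 2.4 + 2.3 = 5.9
Maximum is from combination 2.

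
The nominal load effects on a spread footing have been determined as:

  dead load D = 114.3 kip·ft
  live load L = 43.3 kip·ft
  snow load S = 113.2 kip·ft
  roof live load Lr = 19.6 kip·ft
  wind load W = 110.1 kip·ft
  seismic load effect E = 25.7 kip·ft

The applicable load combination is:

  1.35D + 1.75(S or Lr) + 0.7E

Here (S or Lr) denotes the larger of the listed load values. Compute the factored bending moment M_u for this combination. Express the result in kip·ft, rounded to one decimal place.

370.4 kip·ft

(S or Lr) → S = 113.2 kip·ft.
1.35(114.3) + 1.75(113.2) + 0.7(25.7) = 154.3 + 198.1 + 18.0 = 370.4
M_u = 370.4 kip·ft.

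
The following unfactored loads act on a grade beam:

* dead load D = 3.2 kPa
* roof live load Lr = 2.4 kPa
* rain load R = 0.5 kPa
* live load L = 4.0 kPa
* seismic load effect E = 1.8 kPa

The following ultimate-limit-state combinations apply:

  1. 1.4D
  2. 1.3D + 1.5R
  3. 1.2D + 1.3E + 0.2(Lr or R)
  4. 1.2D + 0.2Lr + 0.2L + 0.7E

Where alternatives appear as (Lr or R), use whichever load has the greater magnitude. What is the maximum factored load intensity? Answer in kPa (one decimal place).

6.7 kPa

(Lr or R) → Lr = 2.4 kPa.
1. 1.4(3.2) = 4.5
2. 1.3(3.2) + 1.5(0.5) = 4.9
3. 1.2(3.2) + 1.3(1.8) + 0.2(2.4) = 6.7
4. 1.2(3.2) + 0.2(2.4) + 0.2(4.0) + 0.7(1.8) = 3.8 + 0.5 + 0.8 + 1.3 = 6.4
Maximum is from combination 3.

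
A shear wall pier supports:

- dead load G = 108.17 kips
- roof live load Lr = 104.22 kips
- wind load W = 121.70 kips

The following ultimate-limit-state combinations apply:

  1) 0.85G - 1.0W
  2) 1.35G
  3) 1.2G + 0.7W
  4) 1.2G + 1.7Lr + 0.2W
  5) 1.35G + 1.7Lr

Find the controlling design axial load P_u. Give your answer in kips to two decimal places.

1) 0.85(108.17) - 1.0(121.70) = -29.76
2) 1.35(108.17) = 146.03
3) 1.2(108.17) + 0.7(121.70) = 214.99
4) 1.2(108.17) + 1.7(104.22) + 0.2(121.70) = 331.32
5) 1.35(108.17) + 1.7(104.22) = 323.20
The controlling combination is 4, giving 331.32 kips.

331.32 kips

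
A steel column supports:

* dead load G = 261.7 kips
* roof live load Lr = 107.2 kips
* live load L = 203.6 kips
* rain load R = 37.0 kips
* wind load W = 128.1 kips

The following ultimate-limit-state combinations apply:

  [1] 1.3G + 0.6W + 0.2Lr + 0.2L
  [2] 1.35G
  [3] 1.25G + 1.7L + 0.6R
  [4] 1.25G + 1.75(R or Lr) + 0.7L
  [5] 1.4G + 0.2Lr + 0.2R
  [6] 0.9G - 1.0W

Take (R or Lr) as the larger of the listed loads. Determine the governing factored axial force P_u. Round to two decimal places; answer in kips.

695.45 kips

(R or Lr) → Lr = 107.2 kips.
[1] 1.3(261.7) + 0.6(128.1) + 0.2(107.2) + 0.2(203.6) = 479.23
[2] 1.35(261.7) = 353.30
[3] 1.25(261.7) + 1.7(203.6) + 0.6(37.0) = 695.45
[4] 1.25(261.7) + 1.75(107.2) + 0.7(203.6) = 657.25
[5] 1.4(261.7) + 0.2(107.2) + 0.2(37.0) = 395.22
[6] 0.9(261.7) - 1.0(128.1) = 107.43
Maximum is from combination 3.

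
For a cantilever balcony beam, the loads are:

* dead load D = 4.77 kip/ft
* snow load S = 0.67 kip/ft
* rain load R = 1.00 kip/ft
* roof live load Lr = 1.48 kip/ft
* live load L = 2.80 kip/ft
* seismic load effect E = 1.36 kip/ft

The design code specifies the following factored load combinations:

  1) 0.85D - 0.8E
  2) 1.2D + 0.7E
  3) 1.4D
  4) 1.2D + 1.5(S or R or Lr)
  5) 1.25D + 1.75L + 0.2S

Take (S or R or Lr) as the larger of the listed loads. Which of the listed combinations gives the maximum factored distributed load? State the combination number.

(S or R or Lr) → Lr = 1.48 kip/ft.
1) 0.85(4.77) - 0.8(1.36) = 2.97
2) 1.2(4.77) + 0.7(1.36) = 6.68
3) 1.4(4.77) = 6.68
4) 1.2(4.77) + 1.5(1.48) = 7.94
5) 1.25(4.77) + 1.75(2.80) + 0.2(0.67) = 11.00
The largest value is 11.00 kip/ft from combination 5.

Combination 5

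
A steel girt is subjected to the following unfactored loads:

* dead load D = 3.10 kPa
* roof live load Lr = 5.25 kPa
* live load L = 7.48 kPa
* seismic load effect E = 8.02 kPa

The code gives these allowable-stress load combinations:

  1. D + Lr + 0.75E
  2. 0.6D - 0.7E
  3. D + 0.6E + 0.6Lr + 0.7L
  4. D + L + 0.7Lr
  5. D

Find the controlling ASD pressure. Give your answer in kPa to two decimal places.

1. 1.0(3.10) + 1.0(5.25) + 0.75(8.02) = 3.10 + 5.25 + 6.02 = 14.37
2. 0.6(3.10) - 0.7(8.02) = 1.86 - 5.61 = -3.75
3. 1.0(3.10) + 0.6(8.02) + 0.6(5.25) + 0.7(7.48) = 3.10 + 4.81 + 3.15 + 5.24 = 16.30
4. 1.0(3.10) + 1.0(7.48) + 0.7(5.25) = 3.10 + 7.48 + 3.68 = 14.26
5. 1.0(3.10) = 3.10
Maximum is from combination 3.

16.30 kPa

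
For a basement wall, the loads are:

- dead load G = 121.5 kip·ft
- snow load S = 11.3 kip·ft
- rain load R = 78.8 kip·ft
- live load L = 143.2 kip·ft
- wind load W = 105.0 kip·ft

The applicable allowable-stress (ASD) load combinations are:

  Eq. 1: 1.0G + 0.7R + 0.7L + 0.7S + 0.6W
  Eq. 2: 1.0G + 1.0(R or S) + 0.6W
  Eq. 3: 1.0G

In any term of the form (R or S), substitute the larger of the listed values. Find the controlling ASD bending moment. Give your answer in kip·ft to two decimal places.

347.81 kip·ft

(R or S) → R = 78.8 kip·ft.
Eq. 1: 1.0(121.5) + 0.7(78.8) + 0.7(143.2) + 0.7(11.3) + 0.6(105.0) = 121.50 + 55.16 + 100.24 + 7.91 + 63.00 = 347.81
Eq. 2: 1.0(121.5) + 1.0(78.8) + 0.6(105.0) = 121.50 + 78.80 + 63.00 = 263.30
Eq. 3: 1.0(121.5) = 121.50
Combination 1 governs: M = 347.81 kip·ft.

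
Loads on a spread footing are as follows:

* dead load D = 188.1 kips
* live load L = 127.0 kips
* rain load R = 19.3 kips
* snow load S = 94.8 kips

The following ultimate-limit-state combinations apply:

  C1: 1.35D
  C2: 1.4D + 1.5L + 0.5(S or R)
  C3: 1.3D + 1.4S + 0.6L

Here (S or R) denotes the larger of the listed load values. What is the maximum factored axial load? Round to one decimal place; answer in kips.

501.2 kips

(S or R) → S = 94.8 kips.
C1: 1.35(188.1) = 253.9
C2: 1.4(188.1) + 1.5(127.0) + 0.5(94.8) = 501.2
C3: 1.3(188.1) + 1.4(94.8) + 0.6(127.0) = 453.5
Combination 2 governs: P_u = 501.2 kips.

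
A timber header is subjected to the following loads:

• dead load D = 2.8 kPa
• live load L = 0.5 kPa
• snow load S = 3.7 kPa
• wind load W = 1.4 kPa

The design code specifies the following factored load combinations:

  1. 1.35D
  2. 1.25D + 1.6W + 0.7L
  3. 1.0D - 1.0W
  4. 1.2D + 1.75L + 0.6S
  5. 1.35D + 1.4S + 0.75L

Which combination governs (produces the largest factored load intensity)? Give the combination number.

1. 1.35(2.8) = 3.8
2. 1.25(2.8) + 1.6(1.4) + 0.7(0.5) = 6.1
3. 1.0(2.8) - 1.0(1.4) = 1.4
4. 1.2(2.8) + 1.75(0.5) + 0.6(3.7) = 6.5
5. 1.35(2.8) + 1.4(3.7) + 0.75(0.5) = 9.3
The largest value is 9.3 kPa from combination 5.

Combination 5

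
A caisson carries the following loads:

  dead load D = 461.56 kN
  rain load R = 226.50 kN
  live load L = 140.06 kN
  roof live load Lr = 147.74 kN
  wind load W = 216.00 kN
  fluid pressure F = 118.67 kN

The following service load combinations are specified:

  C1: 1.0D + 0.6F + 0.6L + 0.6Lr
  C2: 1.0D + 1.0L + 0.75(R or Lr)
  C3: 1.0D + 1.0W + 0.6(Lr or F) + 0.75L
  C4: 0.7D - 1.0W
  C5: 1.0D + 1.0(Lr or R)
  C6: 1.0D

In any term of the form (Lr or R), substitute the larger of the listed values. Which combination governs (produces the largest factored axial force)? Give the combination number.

Combination 3

(R or Lr) → R = 226.50 kN; (Lr or F) → Lr = 147.74 kN; (Lr or R) → R = 226.50 kN.
C1: 1.0(461.56) + 0.6(118.67) + 0.6(140.06) + 0.6(147.74) = 461.56 + 71.20 + 84.04 + 88.64 = 705.44
C2: 1.0(461.56) + 1.0(140.06) + 0.75(226.50) = 461.56 + 140.06 + 169.88 = 771.50
C3: 1.0(461.56) + 1.0(216.00) + 0.6(147.74) + 0.75(140.06) = 461.56 + 216.00 + 88.64 + 105.05 = 871.25
C4: 0.7(461.56) - 1.0(216.00) = 323.09 - 216.00 = 107.09
C5: 1.0(461.56) + 1.0(226.50) = 461.56 + 226.50 = 688.06
C6: 1.0(461.56) = 461.56
The largest value is 871.25 kN from combination 3.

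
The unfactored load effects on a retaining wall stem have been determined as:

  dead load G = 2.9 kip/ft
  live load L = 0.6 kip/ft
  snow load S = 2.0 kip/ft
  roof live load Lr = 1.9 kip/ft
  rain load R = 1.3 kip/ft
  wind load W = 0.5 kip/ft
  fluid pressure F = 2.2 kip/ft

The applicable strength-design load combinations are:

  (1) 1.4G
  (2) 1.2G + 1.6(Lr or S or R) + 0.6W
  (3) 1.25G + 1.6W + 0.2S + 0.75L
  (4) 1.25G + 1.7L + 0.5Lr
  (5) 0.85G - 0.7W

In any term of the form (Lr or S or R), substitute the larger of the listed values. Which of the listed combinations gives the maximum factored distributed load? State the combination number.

Combination 2

(Lr or S or R) → S = 2.0 kip/ft.
(1) 1.4(2.9) = 4.06
(2) 1.2(2.9) + 1.6(2.0) + 0.6(0.5) = 3.48 + 3.20 + 0.30 = 6.98
(3) 1.25(2.9) + 1.6(0.5) + 0.2(2.0) + 0.75(0.6) = 3.63 + 0.80 + 0.40 + 0.45 = 5.28
(4) 1.25(2.9) + 1.7(0.6) + 0.5(1.9) = 3.63 + 1.02 + 0.95 = 5.60
(5) 0.85(2.9) - 0.7(0.5) = 2.47 - 0.35 = 2.12
The largest value is 6.98 kip/ft from combination 2.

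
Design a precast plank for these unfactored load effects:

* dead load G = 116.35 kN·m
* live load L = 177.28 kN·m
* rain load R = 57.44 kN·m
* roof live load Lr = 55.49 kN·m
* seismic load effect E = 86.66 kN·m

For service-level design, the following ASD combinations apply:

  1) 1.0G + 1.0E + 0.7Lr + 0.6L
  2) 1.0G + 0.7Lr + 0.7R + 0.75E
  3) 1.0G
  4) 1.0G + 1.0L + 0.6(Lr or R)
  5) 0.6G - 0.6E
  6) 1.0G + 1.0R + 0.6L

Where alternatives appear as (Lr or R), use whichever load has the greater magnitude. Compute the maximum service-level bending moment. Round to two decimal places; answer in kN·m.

(Lr or R) → R = 57.44 kN·m.
1) 1.0(116.35) + 1.0(86.66) + 0.7(55.49) + 0.6(177.28) = 348.22
2) 1.0(116.35) + 0.7(55.49) + 0.7(57.44) + 0.75(86.66) = 260.40
3) 1.0(116.35) = 116.35
4) 1.0(116.35) + 1.0(177.28) + 0.6(57.44) = 328.09
5) 0.6(116.35) - 0.6(86.66) = 17.81
6) 1.0(116.35) + 1.0(57.44) + 0.6(177.28) = 280.16
Combination 1 governs: M = 348.22 kN·m.

348.22 kN·m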